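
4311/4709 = 4311/4709 = 0.92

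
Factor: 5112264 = 2^3*3^1*293^1*727^1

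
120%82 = 38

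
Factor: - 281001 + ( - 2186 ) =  - 41^1*6907^1 = - 283187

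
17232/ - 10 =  - 8616/5  =  -1723.20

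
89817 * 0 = 0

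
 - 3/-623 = 3/623 = 0.00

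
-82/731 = -82/731 = - 0.11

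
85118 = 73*1166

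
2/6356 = 1/3178 = 0.00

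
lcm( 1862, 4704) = 89376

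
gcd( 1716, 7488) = 156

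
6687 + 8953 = 15640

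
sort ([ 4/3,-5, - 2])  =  [ - 5, - 2,4/3]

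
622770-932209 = -309439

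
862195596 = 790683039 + 71512557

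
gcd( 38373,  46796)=1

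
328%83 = 79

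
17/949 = 17/949 = 0.02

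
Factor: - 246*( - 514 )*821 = 2^2*3^1 * 41^1*257^1 *821^1 = 103810524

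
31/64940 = 31/64940= 0.00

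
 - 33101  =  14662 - 47763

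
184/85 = 2  +  14/85 = 2.16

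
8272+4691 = 12963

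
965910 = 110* 8781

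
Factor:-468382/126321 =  - 2^1*3^( - 1)*13^ ( - 1 )*41^( - 1) * 79^(-1 )* 234191^1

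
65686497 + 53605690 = 119292187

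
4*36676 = 146704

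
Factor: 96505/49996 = 2^( - 2) *5^1*29^( - 1 )*431^( - 1) * 19301^1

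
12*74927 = 899124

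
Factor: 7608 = 2^3*3^1*317^1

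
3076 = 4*769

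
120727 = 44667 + 76060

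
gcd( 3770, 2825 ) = 5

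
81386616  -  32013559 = 49373057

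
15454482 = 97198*159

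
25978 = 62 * 419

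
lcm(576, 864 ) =1728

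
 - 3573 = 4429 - 8002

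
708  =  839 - 131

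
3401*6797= 23116597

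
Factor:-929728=-2^6 * 73^1*199^1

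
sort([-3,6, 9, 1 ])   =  [ - 3,1,6,9 ] 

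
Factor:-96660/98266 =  - 2^1*3^3*5^1 * 7^( - 1)*179^1 * 7019^( - 1) = - 48330/49133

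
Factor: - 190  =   - 2^1*5^1*19^1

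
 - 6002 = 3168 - 9170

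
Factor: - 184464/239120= - 3^3*5^( - 1) *7^( - 1 ) = - 27/35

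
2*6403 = 12806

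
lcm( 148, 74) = 148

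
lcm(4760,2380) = 4760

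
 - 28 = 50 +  - 78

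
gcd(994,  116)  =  2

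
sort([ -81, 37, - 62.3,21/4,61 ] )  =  [ - 81, - 62.3,21/4,37,61]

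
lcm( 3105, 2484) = 12420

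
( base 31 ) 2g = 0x4E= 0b1001110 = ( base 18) 46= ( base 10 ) 78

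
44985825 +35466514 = 80452339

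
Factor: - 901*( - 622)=2^1* 17^1 * 53^1*311^1 = 560422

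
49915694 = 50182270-266576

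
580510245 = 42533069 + 537977176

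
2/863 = 2/863= 0.00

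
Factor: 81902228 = 2^2 * 2087^1*9811^1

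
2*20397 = 40794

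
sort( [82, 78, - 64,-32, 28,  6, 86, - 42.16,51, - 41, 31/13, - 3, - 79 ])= [-79, - 64, - 42.16,  -  41,- 32, - 3, 31/13,6, 28 , 51, 78, 82,  86 ] 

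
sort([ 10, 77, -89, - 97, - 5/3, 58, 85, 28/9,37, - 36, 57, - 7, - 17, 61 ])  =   [ - 97, - 89, - 36, - 17, - 7, - 5/3,28/9,  10, 37, 57 , 58,61, 77,  85]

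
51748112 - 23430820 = 28317292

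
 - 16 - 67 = -83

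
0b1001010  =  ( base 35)24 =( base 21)3b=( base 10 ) 74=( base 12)62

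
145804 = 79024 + 66780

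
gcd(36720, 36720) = 36720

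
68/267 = 68/267 = 0.25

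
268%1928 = 268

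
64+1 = 65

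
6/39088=3/19544=0.00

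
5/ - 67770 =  - 1/13554 = - 0.00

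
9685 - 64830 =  - 55145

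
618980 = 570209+48771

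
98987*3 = 296961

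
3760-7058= -3298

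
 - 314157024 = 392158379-706315403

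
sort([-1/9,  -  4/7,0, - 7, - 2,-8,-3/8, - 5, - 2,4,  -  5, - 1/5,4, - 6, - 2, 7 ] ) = [ - 8,-7, - 6,-5,  -  5,-2, - 2,-2,-4/7, - 3/8, - 1/5,  -  1/9,0,  4,4,7]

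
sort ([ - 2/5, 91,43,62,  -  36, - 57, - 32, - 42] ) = [-57 , - 42, - 36,  -  32,-2/5,43,62, 91 ]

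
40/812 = 10/203 =0.05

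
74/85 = 74/85 =0.87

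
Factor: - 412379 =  - 11^1*37489^1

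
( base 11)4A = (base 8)66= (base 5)204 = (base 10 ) 54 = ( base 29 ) 1P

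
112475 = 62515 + 49960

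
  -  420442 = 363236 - 783678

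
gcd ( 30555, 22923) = 9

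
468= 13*36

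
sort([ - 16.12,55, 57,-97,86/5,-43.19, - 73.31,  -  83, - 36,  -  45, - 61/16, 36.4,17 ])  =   [ - 97,-83, - 73.31, - 45,-43.19,-36,  -  16.12, - 61/16,  17, 86/5, 36.4,55,  57]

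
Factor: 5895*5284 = 31149180  =  2^2 * 3^2*5^1 *131^1 * 1321^1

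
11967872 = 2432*4921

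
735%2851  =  735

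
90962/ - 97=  - 90962/97= -  937.75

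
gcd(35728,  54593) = 77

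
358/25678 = 179/12839 = 0.01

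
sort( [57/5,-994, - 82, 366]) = [ - 994,-82,57/5,366]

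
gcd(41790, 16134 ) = 6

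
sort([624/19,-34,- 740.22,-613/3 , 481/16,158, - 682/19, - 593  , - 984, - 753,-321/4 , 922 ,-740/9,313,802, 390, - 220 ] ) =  [-984, - 753 ,-740.22,-593, - 220,  -  613/3, - 740/9,- 321/4 ,-682/19, - 34, 481/16, 624/19, 158,313, 390,  802, 922 ] 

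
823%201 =19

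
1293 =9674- 8381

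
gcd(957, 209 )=11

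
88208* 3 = 264624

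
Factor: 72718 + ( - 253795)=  - 181077 = - 3^1*13^1*4643^1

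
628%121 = 23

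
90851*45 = 4088295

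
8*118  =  944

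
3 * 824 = 2472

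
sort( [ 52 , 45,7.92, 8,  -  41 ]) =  [ - 41, 7.92,8, 45,  52]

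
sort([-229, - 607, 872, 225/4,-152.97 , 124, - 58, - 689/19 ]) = [-607 , - 229, - 152.97,  -  58, -689/19,  225/4, 124,872] 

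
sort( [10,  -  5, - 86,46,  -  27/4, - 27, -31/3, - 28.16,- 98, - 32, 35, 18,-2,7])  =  [-98,-86, - 32,-28.16, - 27, - 31/3, - 27/4,-5, - 2,7, 10 , 18, 35, 46 ]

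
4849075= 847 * 5725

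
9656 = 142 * 68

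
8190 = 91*90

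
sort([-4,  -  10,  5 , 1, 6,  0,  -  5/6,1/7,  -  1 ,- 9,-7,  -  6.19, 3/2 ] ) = [  -  10,  -  9, - 7,  -  6.19 , - 4, - 1, -5/6, 0,1/7, 1,  3/2,5,6 ]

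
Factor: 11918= 2^1*59^1*101^1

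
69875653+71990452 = 141866105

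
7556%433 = 195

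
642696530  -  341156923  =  301539607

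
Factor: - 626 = -2^1*313^1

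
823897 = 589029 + 234868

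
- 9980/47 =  -9980/47=-212.34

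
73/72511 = 73/72511 = 0.00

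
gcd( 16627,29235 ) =1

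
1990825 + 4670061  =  6660886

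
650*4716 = 3065400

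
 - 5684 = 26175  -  31859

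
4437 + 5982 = 10419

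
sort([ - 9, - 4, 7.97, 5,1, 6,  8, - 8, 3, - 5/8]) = [ - 9, -8, - 4, - 5/8, 1, 3,5 , 6, 7.97, 8]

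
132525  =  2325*57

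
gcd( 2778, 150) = 6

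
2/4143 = 2/4143 = 0.00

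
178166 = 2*89083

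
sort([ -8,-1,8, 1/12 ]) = [-8, - 1, 1/12, 8] 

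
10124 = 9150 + 974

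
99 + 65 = 164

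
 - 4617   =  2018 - 6635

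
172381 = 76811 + 95570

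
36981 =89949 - 52968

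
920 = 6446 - 5526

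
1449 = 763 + 686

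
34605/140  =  6921/28 = 247.18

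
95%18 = 5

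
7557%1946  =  1719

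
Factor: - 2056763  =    -  2056763^1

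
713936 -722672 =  - 8736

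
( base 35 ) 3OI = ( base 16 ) 11B5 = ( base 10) 4533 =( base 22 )981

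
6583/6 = 1097  +  1/6 = 1097.17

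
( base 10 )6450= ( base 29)7jc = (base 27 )8MO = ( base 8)14462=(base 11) 4934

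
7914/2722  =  3957/1361= 2.91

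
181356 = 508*357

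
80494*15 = 1207410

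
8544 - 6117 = 2427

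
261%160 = 101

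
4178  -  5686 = - 1508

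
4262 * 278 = 1184836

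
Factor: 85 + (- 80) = 5  =  5^1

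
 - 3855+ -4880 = -8735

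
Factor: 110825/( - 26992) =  - 2^ ( - 4 )*5^2*7^( - 1 )*11^1*13^1*31^1*241^( - 1)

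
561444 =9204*61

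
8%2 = 0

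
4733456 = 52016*91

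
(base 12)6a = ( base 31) 2k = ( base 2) 1010010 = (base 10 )82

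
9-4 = 5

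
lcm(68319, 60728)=546552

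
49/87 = 49/87 = 0.56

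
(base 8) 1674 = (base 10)956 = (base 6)4232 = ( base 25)1D6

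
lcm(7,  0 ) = 0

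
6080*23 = 139840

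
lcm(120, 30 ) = 120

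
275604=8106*34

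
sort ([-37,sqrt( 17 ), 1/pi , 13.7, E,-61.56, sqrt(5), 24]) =[-61.56, - 37, 1/pi, sqrt( 5 ), E, sqrt( 17 ),13.7  ,  24 ]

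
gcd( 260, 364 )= 52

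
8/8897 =8/8897 = 0.00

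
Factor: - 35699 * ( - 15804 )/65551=564186996/65551 = 2^2*3^2 * 29^1*439^1*1231^1*65551^(- 1) 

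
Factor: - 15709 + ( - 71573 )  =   - 87282=   - 2^1*3^2*13^1*373^1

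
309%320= 309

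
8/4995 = 8/4995= 0.00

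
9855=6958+2897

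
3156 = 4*789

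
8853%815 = 703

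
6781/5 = 1356 + 1/5  =  1356.20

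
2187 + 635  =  2822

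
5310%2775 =2535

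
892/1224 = 223/306= 0.73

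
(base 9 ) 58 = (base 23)27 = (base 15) 38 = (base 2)110101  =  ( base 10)53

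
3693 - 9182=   -  5489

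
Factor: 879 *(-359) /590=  - 315561/590 = - 2^( - 1 )*3^1*5^( - 1)*59^(-1)*293^1*359^1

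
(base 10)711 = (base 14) 38B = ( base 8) 1307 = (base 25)13b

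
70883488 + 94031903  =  164915391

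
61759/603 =61759/603 = 102.42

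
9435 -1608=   7827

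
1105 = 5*221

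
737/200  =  3 + 137/200  =  3.69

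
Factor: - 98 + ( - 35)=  - 7^1*19^1 = - 133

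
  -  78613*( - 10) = 786130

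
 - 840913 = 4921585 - 5762498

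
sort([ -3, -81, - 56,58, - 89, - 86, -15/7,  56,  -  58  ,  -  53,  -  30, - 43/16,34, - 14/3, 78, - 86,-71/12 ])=[-89 , -86, - 86,-81 , - 58, - 56,-53, - 30 , - 71/12,  -  14/3, - 3,-43/16,  -  15/7, 34,56 , 58,78 ] 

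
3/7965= 1/2655 = 0.00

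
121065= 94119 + 26946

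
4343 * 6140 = 26666020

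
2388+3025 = 5413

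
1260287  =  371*3397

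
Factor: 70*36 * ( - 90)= -2^4*3^4*5^2*7^1 =- 226800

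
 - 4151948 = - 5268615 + 1116667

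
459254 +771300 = 1230554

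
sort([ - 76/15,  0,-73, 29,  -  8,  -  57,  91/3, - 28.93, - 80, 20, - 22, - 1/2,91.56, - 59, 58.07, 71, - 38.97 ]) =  [ - 80, -73,-59, - 57, -38.97, - 28.93  ,  -  22, - 8, - 76/15, - 1/2,0 , 20, 29, 91/3,58.07,  71, 91.56 ] 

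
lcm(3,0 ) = 0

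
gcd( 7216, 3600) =16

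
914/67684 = 457/33842 = 0.01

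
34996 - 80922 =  - 45926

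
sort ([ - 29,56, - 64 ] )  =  [ - 64, - 29, 56] 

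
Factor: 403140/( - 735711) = - 2^2 * 5^1*127^( - 1 )*1931^( - 1 )*6719^1 = -134380/245237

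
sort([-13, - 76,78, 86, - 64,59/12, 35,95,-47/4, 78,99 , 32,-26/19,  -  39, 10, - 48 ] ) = [ - 76, - 64, - 48,-39, - 13,-47/4, - 26/19, 59/12 , 10,  32,35,78, 78 , 86,95 , 99 ]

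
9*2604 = 23436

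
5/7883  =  5/7883 = 0.00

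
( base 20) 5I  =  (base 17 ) 6g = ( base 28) 46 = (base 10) 118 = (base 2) 1110110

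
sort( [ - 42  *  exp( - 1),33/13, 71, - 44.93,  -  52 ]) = [ - 52, - 44.93, - 42*exp(-1),33/13, 71] 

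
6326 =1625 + 4701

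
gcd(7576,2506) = 2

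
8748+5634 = 14382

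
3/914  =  3/914 = 0.00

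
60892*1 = 60892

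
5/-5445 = -1 + 1088/1089 = - 0.00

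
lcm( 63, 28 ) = 252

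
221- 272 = -51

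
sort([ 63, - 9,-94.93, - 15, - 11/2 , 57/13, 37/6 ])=[-94.93, - 15, - 9, - 11/2, 57/13, 37/6, 63] 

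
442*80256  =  35473152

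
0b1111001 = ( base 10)121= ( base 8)171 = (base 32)3P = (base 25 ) 4l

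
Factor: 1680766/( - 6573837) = - 2^1* 3^( - 1)*23^( - 1)*181^1 * 4643^1* 95273^( - 1 )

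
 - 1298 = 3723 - 5021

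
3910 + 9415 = 13325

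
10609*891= 9452619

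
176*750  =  132000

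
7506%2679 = 2148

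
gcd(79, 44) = 1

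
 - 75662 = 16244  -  91906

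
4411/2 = 2205 + 1/2 = 2205.50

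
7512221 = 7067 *1063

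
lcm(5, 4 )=20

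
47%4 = 3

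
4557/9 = 1519/3 = 506.33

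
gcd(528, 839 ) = 1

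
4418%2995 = 1423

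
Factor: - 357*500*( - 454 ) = 2^3*3^1* 5^3 * 7^1*17^1*227^1 = 81039000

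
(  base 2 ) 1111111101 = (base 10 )1021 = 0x3fd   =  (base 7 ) 2656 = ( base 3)1101211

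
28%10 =8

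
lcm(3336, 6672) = 6672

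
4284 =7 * 612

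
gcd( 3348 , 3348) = 3348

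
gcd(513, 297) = 27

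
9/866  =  9/866 = 0.01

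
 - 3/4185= - 1/1395 = - 0.00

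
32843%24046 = 8797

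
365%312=53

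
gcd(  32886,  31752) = 1134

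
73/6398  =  73/6398= 0.01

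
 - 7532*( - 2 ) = 15064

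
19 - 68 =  - 49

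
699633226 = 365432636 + 334200590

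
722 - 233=489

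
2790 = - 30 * ( - 93) 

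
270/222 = 1+8/37  =  1.22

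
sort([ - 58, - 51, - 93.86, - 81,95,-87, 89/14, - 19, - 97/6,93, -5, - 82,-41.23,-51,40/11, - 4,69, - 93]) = [ - 93.86,  -  93, - 87,-82, - 81, - 58, - 51, - 51, -41.23, - 19, - 97/6, - 5, - 4,40/11,89/14,69,  93,95 ]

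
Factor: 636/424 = 2^( -1 )*3^1= 3/2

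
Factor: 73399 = 29^1*2531^1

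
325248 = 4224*77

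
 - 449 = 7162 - 7611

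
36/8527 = 36/8527 = 0.00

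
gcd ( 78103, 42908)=1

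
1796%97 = 50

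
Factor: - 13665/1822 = - 15/2 = - 2^ ( - 1)*3^1*5^1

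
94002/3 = 31334  =  31334.00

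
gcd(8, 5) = 1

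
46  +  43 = 89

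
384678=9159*42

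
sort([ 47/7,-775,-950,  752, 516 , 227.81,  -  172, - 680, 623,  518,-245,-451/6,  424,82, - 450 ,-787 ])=[  -  950,- 787, - 775,  -  680,  -  450,  -  245, - 172,-451/6 , 47/7,82,  227.81, 424,  516,518 , 623 , 752]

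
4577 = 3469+1108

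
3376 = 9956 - 6580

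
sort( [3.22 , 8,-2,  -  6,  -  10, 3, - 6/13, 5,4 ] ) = [-10, -6,-2, - 6/13, 3, 3.22,4, 5,  8] 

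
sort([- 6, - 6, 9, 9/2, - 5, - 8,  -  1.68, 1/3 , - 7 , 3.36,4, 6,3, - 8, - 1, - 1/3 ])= [ - 8, - 8, - 7, - 6, - 6, - 5, - 1.68, - 1,  -  1/3, 1/3,3, 3.36, 4, 9/2,6, 9]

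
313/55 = 313/55 = 5.69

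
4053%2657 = 1396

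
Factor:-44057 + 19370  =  -24687= -3^2*13^1*211^1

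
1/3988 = 1/3988 = 0.00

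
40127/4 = 40127/4 = 10031.75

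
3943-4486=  - 543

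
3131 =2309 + 822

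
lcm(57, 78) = 1482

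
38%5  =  3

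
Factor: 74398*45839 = 3410329922 =2^1*23^1*1993^1*37199^1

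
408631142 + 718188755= 1126819897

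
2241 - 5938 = -3697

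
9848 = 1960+7888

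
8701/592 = 8701/592= 14.70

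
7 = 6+1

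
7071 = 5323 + 1748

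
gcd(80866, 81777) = 1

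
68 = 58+10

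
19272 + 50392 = 69664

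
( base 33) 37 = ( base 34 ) 34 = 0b1101010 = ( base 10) 106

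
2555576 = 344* 7429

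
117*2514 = 294138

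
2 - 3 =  - 1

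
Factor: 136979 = 136979^1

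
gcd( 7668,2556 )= 2556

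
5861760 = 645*9088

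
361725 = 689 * 525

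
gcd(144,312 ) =24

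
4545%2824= 1721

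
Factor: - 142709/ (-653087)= 7^1*29^1*929^( - 1) = 203/929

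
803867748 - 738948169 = 64919579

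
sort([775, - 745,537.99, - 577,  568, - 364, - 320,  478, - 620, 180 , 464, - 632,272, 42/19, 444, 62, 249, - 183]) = [-745, - 632,-620,  -  577,-364, - 320, - 183,42/19,62,180, 249,272, 444,464,478,537.99, 568, 775 ]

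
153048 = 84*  1822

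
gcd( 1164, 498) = 6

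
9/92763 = 1/10307 = 0.00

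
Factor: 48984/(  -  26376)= - 13/7 = - 7^(- 1 )*13^1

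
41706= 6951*6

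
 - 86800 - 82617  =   - 169417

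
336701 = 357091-20390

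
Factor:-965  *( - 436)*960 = 403910400 =2^8 *3^1*5^2 * 109^1*193^1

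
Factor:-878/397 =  - 2^1 *397^( - 1 )*439^1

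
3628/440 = 8+27/110 = 8.25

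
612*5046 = 3088152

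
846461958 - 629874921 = 216587037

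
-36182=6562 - 42744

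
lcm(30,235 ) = 1410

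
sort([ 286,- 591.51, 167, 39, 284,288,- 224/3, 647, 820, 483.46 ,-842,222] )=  [ - 842,  -  591.51, - 224/3,39,167, 222, 284, 286,288, 483.46,647, 820]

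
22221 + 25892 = 48113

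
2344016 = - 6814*( - 344)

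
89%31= 27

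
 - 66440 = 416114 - 482554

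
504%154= 42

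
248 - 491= -243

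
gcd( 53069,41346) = 1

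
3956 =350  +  3606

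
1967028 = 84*23417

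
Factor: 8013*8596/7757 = 68879748/7757  =  2^2*3^1 *7^1*307^1*2671^1*7757^(-1 )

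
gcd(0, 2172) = 2172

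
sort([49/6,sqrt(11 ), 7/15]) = [7/15,sqrt( 11 ),49/6 ]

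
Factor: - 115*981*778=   -  2^1*3^2*5^1*23^1 * 109^1*389^1 = - 87770070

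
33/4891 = 33/4891 = 0.01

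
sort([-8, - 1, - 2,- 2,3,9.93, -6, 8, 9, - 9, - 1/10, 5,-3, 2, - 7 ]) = [ - 9 , - 8, - 7, - 6, - 3, - 2, - 2,-1, - 1/10, 2, 3, 5,8,9, 9.93 ]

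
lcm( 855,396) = 37620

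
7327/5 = 7327/5 = 1465.40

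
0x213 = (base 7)1356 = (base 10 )531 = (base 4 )20103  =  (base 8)1023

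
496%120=16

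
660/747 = 220/249 = 0.88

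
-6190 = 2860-9050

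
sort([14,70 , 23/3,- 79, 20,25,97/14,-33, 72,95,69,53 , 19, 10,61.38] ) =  [- 79,-33,97/14, 23/3,10,14,19,20, 25, 53,61.38,69,70,72,95]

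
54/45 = 6/5 = 1.20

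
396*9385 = 3716460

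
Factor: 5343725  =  5^2 * 37^1 * 53^1*109^1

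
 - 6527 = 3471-9998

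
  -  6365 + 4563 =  - 1802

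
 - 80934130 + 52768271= - 28165859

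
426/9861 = 142/3287= 0.04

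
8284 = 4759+3525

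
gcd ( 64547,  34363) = 7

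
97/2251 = 97/2251=0.04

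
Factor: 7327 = 17^1*431^1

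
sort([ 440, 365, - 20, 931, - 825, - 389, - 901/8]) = [ - 825,-389, - 901/8,-20, 365, 440, 931 ] 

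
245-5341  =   - 5096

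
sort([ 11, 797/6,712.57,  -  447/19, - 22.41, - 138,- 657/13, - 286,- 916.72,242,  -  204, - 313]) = [  -  916.72, - 313, - 286,-204, - 138, - 657/13, - 447/19, - 22.41, 11, 797/6, 242, 712.57]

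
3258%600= 258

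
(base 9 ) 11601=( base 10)7777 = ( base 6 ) 100001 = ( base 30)8j7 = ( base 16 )1e61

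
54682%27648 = 27034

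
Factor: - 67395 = - 3^1*5^1*4493^1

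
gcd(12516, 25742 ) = 2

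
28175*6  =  169050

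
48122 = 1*48122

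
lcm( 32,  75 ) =2400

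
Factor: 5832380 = 2^2*5^1 * 291619^1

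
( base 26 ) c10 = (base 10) 8138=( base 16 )1FCA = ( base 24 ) E32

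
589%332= 257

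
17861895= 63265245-45403350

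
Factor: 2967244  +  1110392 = 2^2*3^1*373^1*911^1 = 4077636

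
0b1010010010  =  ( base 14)350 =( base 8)1222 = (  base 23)15e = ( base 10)658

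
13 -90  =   - 77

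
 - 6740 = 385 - 7125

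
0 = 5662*0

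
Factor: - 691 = -691^1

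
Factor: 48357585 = 3^2*5^1*43^1 *67^1*373^1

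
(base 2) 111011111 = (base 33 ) eh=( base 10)479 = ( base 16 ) 1df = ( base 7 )1253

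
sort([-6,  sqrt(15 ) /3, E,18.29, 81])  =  [ - 6, sqrt(15) /3,E,18.29, 81]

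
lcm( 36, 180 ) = 180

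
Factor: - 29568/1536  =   - 77/4 = - 2^ (-2)*7^1*11^1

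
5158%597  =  382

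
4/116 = 1/29 = 0.03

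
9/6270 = 3/2090 = 0.00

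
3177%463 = 399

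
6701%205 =141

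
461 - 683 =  - 222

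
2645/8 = 2645/8  =  330.62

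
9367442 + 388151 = 9755593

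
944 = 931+13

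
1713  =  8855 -7142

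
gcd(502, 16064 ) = 502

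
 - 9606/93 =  - 104 + 22/31 = - 103.29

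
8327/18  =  8327/18 = 462.61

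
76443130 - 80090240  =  - 3647110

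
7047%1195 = 1072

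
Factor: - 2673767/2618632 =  - 2^( - 3)*31^( - 1)*10559^( -1)*2673767^1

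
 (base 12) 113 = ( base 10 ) 159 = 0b10011111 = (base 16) 9F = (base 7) 315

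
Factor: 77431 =77431^1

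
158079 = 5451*29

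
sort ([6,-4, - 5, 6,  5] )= [ - 5, - 4, 5, 6,6] 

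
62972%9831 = 3986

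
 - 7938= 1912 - 9850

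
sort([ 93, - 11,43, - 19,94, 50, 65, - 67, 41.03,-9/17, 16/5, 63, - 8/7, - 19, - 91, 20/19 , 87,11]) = [ - 91,-67, - 19, - 19, - 11, -8/7,  -  9/17, 20/19, 16/5, 11, 41.03,43, 50, 63, 65,  87,93, 94 ]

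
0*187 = 0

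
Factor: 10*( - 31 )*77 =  - 2^1*5^1*7^1 * 11^1 * 31^1 = - 23870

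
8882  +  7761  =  16643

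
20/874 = 10/437 = 0.02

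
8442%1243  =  984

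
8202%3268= 1666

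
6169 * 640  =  3948160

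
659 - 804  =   - 145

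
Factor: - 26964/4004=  -963/143 = - 3^2* 11^( - 1 ) * 13^( - 1) * 107^1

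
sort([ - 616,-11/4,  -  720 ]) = [ - 720 , - 616 , - 11/4]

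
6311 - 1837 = 4474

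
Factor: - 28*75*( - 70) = 2^3* 3^1 * 5^3*7^2 = 147000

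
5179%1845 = 1489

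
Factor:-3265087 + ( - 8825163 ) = - 12090250 = -2^1*5^3*137^1*353^1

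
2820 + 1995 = 4815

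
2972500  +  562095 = 3534595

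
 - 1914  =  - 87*22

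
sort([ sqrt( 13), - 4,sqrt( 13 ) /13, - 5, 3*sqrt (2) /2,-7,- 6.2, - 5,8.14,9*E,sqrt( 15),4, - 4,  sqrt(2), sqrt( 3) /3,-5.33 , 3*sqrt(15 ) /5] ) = [ - 7,- 6.2,- 5.33, - 5,- 5, -4,  -  4,sqrt(13 ) /13,  sqrt (3) /3,sqrt(2), 3  *sqrt( 2 ) /2, 3*sqrt( 15) /5,sqrt(13 ) , sqrt(15),4,8.14, 9*E ]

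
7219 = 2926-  - 4293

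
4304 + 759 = 5063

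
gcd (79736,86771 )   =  1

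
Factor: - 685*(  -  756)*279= 144482940 = 2^2*3^5*5^1*7^1*31^1*137^1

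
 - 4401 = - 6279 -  - 1878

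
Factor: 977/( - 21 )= - 3^( - 1)*7^( - 1)*977^1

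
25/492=25/492 = 0.05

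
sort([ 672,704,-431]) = [ - 431,672,  704]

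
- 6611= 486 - 7097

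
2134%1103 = 1031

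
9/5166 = 1/574 = 0.00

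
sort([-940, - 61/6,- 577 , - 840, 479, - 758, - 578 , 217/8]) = [ - 940,-840, - 758,  -  578, - 577,  -  61/6, 217/8,  479]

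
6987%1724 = 91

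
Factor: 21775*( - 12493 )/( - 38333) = 5^2*13^2 * 31^2 * 67^1*38333^(-1) = 272035075/38333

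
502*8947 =4491394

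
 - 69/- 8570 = 69/8570 = 0.01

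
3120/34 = 1560/17 =91.76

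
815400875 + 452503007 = 1267903882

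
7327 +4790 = 12117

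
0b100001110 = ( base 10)270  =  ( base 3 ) 101000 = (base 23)bh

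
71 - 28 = 43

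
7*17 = 119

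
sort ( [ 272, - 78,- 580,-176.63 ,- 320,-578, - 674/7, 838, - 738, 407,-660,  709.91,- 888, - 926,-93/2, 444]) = [-926,-888, - 738, - 660, - 580, - 578, -320 ,-176.63, - 674/7 ,-78,-93/2, 272, 407,444, 709.91, 838]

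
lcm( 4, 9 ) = 36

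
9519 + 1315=10834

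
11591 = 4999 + 6592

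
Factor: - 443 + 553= 2^1*5^1*11^1 = 110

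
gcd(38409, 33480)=93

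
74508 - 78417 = -3909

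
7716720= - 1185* (  -  6512 )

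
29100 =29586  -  486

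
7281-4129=3152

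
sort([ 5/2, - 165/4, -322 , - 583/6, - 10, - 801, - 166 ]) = [-801 ,-322, -166,-583/6, - 165/4, -10,5/2]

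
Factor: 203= 7^1 * 29^1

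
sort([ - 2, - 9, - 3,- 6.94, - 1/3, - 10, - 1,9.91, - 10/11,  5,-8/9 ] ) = [ - 10, - 9, - 6.94,  -  3, - 2,-1,-10/11, - 8/9, - 1/3,5, 9.91 ] 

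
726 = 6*121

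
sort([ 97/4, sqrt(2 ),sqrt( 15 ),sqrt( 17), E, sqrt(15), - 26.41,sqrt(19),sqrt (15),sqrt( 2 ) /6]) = [-26.41,sqrt (2)/6 , sqrt( 2), E,sqrt( 15 ),  sqrt( 15),sqrt( 15), sqrt( 17), sqrt(  19), 97/4 ]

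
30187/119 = 30187/119  =  253.67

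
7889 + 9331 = 17220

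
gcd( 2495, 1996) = 499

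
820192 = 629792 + 190400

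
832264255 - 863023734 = -30759479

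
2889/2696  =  2889/2696 = 1.07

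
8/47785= 8/47785 = 0.00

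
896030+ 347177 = 1243207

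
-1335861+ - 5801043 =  - 7136904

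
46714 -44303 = 2411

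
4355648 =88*49496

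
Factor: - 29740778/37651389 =-2^1 * 3^( - 1 )*43^1*345823^1*  12550463^(-1 )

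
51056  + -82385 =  - 31329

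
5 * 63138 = 315690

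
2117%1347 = 770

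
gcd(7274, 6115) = 1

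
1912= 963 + 949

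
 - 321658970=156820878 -478479848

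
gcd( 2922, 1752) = 6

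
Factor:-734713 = - 7^1*104959^1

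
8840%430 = 240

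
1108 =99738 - 98630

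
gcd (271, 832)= 1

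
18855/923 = 18855/923 = 20.43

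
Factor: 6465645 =3^2*5^1*23^1*6247^1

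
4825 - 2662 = 2163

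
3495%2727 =768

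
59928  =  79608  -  19680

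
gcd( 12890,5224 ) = 2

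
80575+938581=1019156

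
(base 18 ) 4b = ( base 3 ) 10002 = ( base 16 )53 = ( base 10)83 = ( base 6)215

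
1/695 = 1/695 = 0.00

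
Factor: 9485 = 5^1 * 7^1*271^1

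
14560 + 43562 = 58122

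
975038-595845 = 379193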